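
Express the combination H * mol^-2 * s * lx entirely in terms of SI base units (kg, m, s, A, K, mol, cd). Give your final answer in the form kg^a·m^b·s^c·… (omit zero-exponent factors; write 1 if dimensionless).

H = kg·m²·s⁻²·A⁻².
lx = m⁻²·cd.
Combining: H·mol⁻²·s·lx = (kg·m²·s⁻²·A⁻²) · mol⁻² · s · (m⁻²·cd) = kg·s⁻¹·A⁻²·mol⁻²·cd.

kg·s⁻¹·A⁻²·mol⁻²·cd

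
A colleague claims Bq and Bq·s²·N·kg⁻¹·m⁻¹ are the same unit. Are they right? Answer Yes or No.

Yes

Left side:
  Bq = s⁻¹.
Right side:
  Bq = 1/s = s⁻¹ (activity is decays per second).
  N = kg·m/s² = kg·m·s⁻² (force = mass × acceleration).
  Combining: Bq·s²·N·kg⁻¹·m⁻¹ = s⁻¹ · s² · (kg·m·s⁻²) · kg⁻¹ · m⁻¹ = s⁻¹.
Both reduce to s⁻¹.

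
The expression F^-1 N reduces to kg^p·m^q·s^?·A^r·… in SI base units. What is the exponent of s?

-6

F = kg⁻¹·m⁻²·s⁴·A².
So F⁻¹ = kg·m²·s⁻⁴·A⁻².
N = kg·m·s⁻².
Combining: F⁻¹·N = (kg·m²·s⁻⁴·A⁻²) · (kg·m·s⁻²) = kg²·m³·s⁻⁶·A⁻².
The exponent of s is -6.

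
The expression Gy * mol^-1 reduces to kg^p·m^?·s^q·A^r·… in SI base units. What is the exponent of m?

Gy = J/kg (absorbed dose = energy per mass),
    = m²·s⁻².
Combining: Gy·mol⁻¹ = (m²·s⁻²) · mol⁻¹ = m²·s⁻²·mol⁻¹.
The exponent of m is 2.

2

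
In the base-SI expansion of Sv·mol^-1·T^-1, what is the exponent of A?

Sv = m²·s⁻².
T = kg·s⁻²·A⁻¹.
So T⁻¹ = kg⁻¹·s²·A.
Combining: Sv·mol⁻¹·T⁻¹ = (m²·s⁻²) · mol⁻¹ · (kg⁻¹·s²·A) = kg⁻¹·m²·A·mol⁻¹.
The exponent of A is 1.

1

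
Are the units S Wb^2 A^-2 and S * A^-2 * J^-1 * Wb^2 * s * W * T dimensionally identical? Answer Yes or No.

No

Left side:
  S = kg⁻¹·m⁻²·s³·A².
  Wb = kg·m²·s⁻²·A⁻¹.
  So Wb² = kg²·m⁴·s⁻⁴·A⁻².
  Combining: S·Wb²·A⁻² = (kg⁻¹·m⁻²·s³·A²) · (kg²·m⁴·s⁻⁴·A⁻²) · A⁻² = kg·m²·s⁻¹·A⁻².
Right side:
  S = kg⁻¹·m⁻²·s³·A².
  J = kg·m²·s⁻².
  So J⁻¹ = kg⁻¹·m⁻²·s².
  Wb = kg·m²·s⁻²·A⁻¹.
  So Wb² = kg²·m⁴·s⁻⁴·A⁻².
  W = kg·m²·s⁻³.
  T = kg·s⁻²·A⁻¹.
  Combining: S·A⁻²·J⁻¹·Wb²·s·W·T = (kg⁻¹·m⁻²·s³·A²) · A⁻² · (kg⁻¹·m⁻²·s²) · (kg²·m⁴·s⁻⁴·A⁻²) · s · (kg·m²·s⁻³) · (kg·s⁻²·A⁻¹) = kg²·m²·s⁻³·A⁻³.
Left is kg·m²·s⁻¹·A⁻²; right is kg²·m²·s⁻³·A⁻³ — different.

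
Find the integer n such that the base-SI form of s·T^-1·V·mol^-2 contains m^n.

T = kg·s⁻²·A⁻¹.
So T⁻¹ = kg⁻¹·s²·A.
V = kg·m²·s⁻³·A⁻¹.
Combining: s·T⁻¹·V·mol⁻² = s · (kg⁻¹·s²·A) · (kg·m²·s⁻³·A⁻¹) · mol⁻² = m²·mol⁻².
The exponent of m is 2.

2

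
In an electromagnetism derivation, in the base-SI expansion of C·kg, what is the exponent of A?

1

C = A·s = s·A (charge = current × time).
Combining: C·kg = (s·A) · kg = kg·s·A.
The exponent of A is 1.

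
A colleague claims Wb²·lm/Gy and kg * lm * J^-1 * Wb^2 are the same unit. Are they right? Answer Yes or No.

Yes

Left side:
  Wb = V·s (flux: a volt is a weber per second),
      = kg·m²·s⁻²·A⁻¹.
  So Wb² = kg²·m⁴·s⁻⁴·A⁻².
  lm = cd·sr = cd (luminous flux; sr is dimensionless).
  Gy = J/kg (absorbed dose = energy per mass),
      = m²·s⁻².
  So Gy⁻¹ = m⁻²·s².
  Combining: Wb²·lm·Gy⁻¹ = (kg²·m⁴·s⁻⁴·A⁻²) · cd · (m⁻²·s²) = kg²·m²·s⁻²·A⁻²·cd.
Right side:
  lm = cd·sr = cd (luminous flux; sr is dimensionless).
  J = N·m (work = force × distance),
      = kg·m²·s⁻².
  So J⁻¹ = kg⁻¹·m⁻²·s².
  Wb = V·s (flux: a volt is a weber per second),
      = kg·m²·s⁻²·A⁻¹.
  So Wb² = kg²·m⁴·s⁻⁴·A⁻².
  Combining: kg·lm·J⁻¹·Wb² = kg · cd · (kg⁻¹·m⁻²·s²) · (kg²·m⁴·s⁻⁴·A⁻²) = kg²·m²·s⁻²·A⁻²·cd.
Both reduce to kg²·m²·s⁻²·A⁻²·cd.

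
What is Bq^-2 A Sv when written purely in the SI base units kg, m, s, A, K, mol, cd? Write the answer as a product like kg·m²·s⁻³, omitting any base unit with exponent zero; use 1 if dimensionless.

Bq = s⁻¹.
So Bq⁻² = s².
Sv = m²·s⁻².
Combining: Bq⁻²·A·Sv = s² · A · (m²·s⁻²) = m²·A.

m²·A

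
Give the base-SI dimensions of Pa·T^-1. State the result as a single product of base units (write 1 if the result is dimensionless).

m⁻¹·A

Pa = N/m² (pressure = force per area),
    = kg·m⁻¹·s⁻².
T = Wb/m² (flux density = flux per area),
    = kg·s⁻²·A⁻¹.
So T⁻¹ = kg⁻¹·s²·A.
Combining: Pa·T⁻¹ = (kg·m⁻¹·s⁻²) · (kg⁻¹·s²·A) = m⁻¹·A.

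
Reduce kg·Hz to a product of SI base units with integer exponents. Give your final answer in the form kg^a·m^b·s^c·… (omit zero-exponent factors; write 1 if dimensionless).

Hz = 1/s = s⁻¹ (frequency is cycles per second).
Combining: kg·Hz = kg · s⁻¹ = kg·s⁻¹.

kg·s⁻¹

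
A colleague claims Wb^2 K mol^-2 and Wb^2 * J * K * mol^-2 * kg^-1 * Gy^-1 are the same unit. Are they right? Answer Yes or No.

Yes

Left side:
  Wb = V·s (flux: a volt is a weber per second),
      = kg·m²·s⁻²·A⁻¹.
  So Wb² = kg²·m⁴·s⁻⁴·A⁻².
  Combining: Wb²·K·mol⁻² = (kg²·m⁴·s⁻⁴·A⁻²) · K · mol⁻² = kg²·m⁴·s⁻⁴·A⁻²·K·mol⁻².
Right side:
  Wb = kg·m²·s⁻²·A⁻¹.
  So Wb² = kg²·m⁴·s⁻⁴·A⁻².
  J = kg·m²·s⁻².
  Gy = m²·s⁻².
  So Gy⁻¹ = m⁻²·s².
  Combining: Wb²·J·K·mol⁻²·kg⁻¹·Gy⁻¹ = (kg²·m⁴·s⁻⁴·A⁻²) · (kg·m²·s⁻²) · K · mol⁻² · kg⁻¹ · (m⁻²·s²) = kg²·m⁴·s⁻⁴·A⁻²·K·mol⁻².
Both reduce to kg²·m⁴·s⁻⁴·A⁻²·K·mol⁻².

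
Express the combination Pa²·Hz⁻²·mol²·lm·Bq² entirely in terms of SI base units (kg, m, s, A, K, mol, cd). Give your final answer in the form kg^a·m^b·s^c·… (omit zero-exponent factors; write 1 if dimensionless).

kg²·m⁻²·s⁻⁴·mol²·cd

Pa = kg·m⁻¹·s⁻².
So Pa² = kg²·m⁻²·s⁻⁴.
Hz = s⁻¹.
So Hz⁻² = s².
lm = cd.
Bq = s⁻¹.
So Bq² = s⁻².
Combining: Pa²·Hz⁻²·mol²·lm·Bq² = (kg²·m⁻²·s⁻⁴) · s² · mol² · cd · s⁻² = kg²·m⁻²·s⁻⁴·mol²·cd.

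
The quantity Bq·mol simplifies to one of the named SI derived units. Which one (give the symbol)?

Bq = 1/s = s⁻¹ (activity is decays per second).
Combining: Bq·mol = s⁻¹ · mol = s⁻¹·mol.
s⁻¹·mol is the base-SI form of the katal.

kat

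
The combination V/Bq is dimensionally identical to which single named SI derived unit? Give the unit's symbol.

V = W/A (potential = power per current),
    = kg·m²·s⁻³·A⁻¹.
Bq = 1/s = s⁻¹ (activity is decays per second).
So Bq⁻¹ = s.
Combining: V·Bq⁻¹ = (kg·m²·s⁻³·A⁻¹) · s = kg·m²·s⁻²·A⁻¹.
kg·m²·s⁻²·A⁻¹ is the base-SI form of the weber.

Wb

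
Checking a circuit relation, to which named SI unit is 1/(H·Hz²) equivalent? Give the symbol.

H = Wb/A (inductance = flux per current),
    = kg·m²·s⁻²·A⁻².
So H⁻¹ = kg⁻¹·m⁻²·s²·A².
Hz = 1/s = s⁻¹ (frequency is cycles per second).
So Hz⁻² = s².
Combining: H⁻¹·Hz⁻² = (kg⁻¹·m⁻²·s²·A²) · s² = kg⁻¹·m⁻²·s⁴·A².
kg⁻¹·m⁻²·s⁴·A² is the base-SI form of the farad.

F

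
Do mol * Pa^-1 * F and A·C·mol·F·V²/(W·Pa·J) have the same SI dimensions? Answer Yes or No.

Yes

Left side:
  Pa = N/m² (pressure = force per area),
      = kg·m⁻¹·s⁻².
  So Pa⁻¹ = kg⁻¹·m·s².
  F = C/V (capacitance = charge per voltage),
      = A·s/(kg·m²·s⁻³·A⁻¹) (substituting C and V),
      = kg⁻¹·m⁻²·s⁴·A².
  Combining: mol·Pa⁻¹·F = mol · (kg⁻¹·m·s²) · (kg⁻¹·m⁻²·s⁴·A²) = kg⁻²·m⁻¹·s⁶·A²·mol.
Right side:
  W = J/s (power = energy per time),
      = kg·m²·s⁻³.
  So W⁻¹ = kg⁻¹·m⁻²·s³.
  Pa = N/m² (pressure = force per area),
      = kg·m⁻¹·s⁻².
  So Pa⁻¹ = kg⁻¹·m·s².
  C = A·s = s·A (charge = current × time).
  F = C/V (capacitance = charge per voltage),
      = A·s/(kg·m²·s⁻³·A⁻¹) (substituting C and V),
      = kg⁻¹·m⁻²·s⁴·A².
  J = N·m (work = force × distance),
      = kg·m²·s⁻².
  So J⁻¹ = kg⁻¹·m⁻²·s².
  V = W/A (potential = power per current),
      = kg·m²·s⁻³·A⁻¹.
  So V² = kg²·m⁴·s⁻⁶·A⁻².
  Combining: A·W⁻¹·Pa⁻¹·C·mol·F·J⁻¹·V² = A · (kg⁻¹·m⁻²·s³) · (kg⁻¹·m·s²) · (s·A) · mol · (kg⁻¹·m⁻²·s⁴·A²) · (kg⁻¹·m⁻²·s²) · (kg²·m⁴·s⁻⁶·A⁻²) = kg⁻²·m⁻¹·s⁶·A²·mol.
Both reduce to kg⁻²·m⁻¹·s⁶·A²·mol.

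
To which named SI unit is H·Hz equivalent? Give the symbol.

Ω

H = Wb/A (inductance = flux per current),
    = kg·m²·s⁻²·A⁻².
Hz = 1/s = s⁻¹ (frequency is cycles per second).
Combining: H·Hz = (kg·m²·s⁻²·A⁻²) · s⁻¹ = kg·m²·s⁻³·A⁻².
kg·m²·s⁻³·A⁻² is the base-SI form of the ohm.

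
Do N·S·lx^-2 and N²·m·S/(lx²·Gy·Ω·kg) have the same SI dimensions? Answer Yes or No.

No

Left side:
  N = kg·m/s² = kg·m·s⁻² (force = mass × acceleration).
  S = 1/Ω (conductance is reciprocal resistance),
      = kg⁻¹·m⁻²·s³·A².
  lx = lm/m² (illuminance = luminous flux per area),
      = m⁻²·cd.
  So lx⁻² = m⁴·cd⁻².
  Combining: N·S·lx⁻² = (kg·m·s⁻²) · (kg⁻¹·m⁻²·s³·A²) · (m⁴·cd⁻²) = m³·s·A²·cd⁻².
Right side:
  lx = m⁻²·cd.
  So lx⁻² = m⁴·cd⁻².
  Gy = m²·s⁻².
  So Gy⁻¹ = m⁻²·s².
  Ω = kg·m²·s⁻³·A⁻².
  So Ω⁻¹ = kg⁻¹·m⁻²·s³·A².
  N = kg·m·s⁻².
  So N² = kg²·m²·s⁻⁴.
  S = kg⁻¹·m⁻²·s³·A².
  Combining: lx⁻²·Gy⁻¹·Ω⁻¹·kg⁻¹·N²·m·S = (m⁴·cd⁻²) · (m⁻²·s²) · (kg⁻¹·m⁻²·s³·A²) · kg⁻¹ · (kg²·m²·s⁻⁴) · m · (kg⁻¹·m⁻²·s³·A²) = kg⁻¹·m·s⁴·A⁴·cd⁻².
Left is m³·s·A²·cd⁻²; right is kg⁻¹·m·s⁴·A⁴·cd⁻² — different.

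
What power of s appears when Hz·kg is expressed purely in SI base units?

-1

Hz = 1/s = s⁻¹ (frequency is cycles per second).
Combining: Hz·kg = s⁻¹ · kg = kg·s⁻¹.
The exponent of s is -1.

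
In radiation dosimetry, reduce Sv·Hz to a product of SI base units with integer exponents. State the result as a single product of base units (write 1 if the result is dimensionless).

m²·s⁻³

Sv = J/kg (equivalent dose = energy per mass),
    = m²·s⁻².
Hz = 1/s = s⁻¹ (frequency is cycles per second).
Combining: Sv·Hz = (m²·s⁻²) · s⁻¹ = m²·s⁻³.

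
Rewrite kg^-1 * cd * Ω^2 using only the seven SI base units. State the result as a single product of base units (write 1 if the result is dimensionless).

Ω = V/A (resistance = voltage per current),
    = kg·m²·s⁻³·A⁻².
So Ω² = kg²·m⁴·s⁻⁶·A⁻⁴.
Combining: kg⁻¹·cd·Ω² = kg⁻¹ · cd · (kg²·m⁴·s⁻⁶·A⁻⁴) = kg·m⁴·s⁻⁶·A⁻⁴·cd.

kg·m⁴·s⁻⁶·A⁻⁴·cd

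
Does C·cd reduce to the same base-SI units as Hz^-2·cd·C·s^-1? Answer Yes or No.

Left side:
  C = s·A.
  Combining: C·cd = (s·A) · cd = s·A·cd.
Right side:
  Hz = 1/s = s⁻¹ (frequency is cycles per second).
  So Hz⁻² = s².
  C = A·s = s·A (charge = current × time).
  Combining: Hz⁻²·cd·C·s⁻¹ = s² · cd · (s·A) · s⁻¹ = s²·A·cd.
Left is s·A·cd; right is s²·A·cd — different.

No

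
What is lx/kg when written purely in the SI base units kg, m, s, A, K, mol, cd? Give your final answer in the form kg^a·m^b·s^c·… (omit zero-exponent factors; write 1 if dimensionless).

kg⁻¹·m⁻²·cd

lx = lm/m² (illuminance = luminous flux per area),
    = m⁻²·cd.
Combining: kg⁻¹·lx = kg⁻¹ · (m⁻²·cd) = kg⁻¹·m⁻²·cd.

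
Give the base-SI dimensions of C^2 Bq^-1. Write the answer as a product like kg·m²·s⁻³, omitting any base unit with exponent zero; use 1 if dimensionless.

s³·A²

C = A·s = s·A (charge = current × time).
So C² = s²·A².
Bq = 1/s = s⁻¹ (activity is decays per second).
So Bq⁻¹ = s.
Combining: C²·Bq⁻¹ = (s²·A²) · s = s³·A².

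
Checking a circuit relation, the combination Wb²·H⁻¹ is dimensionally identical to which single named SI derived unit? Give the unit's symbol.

Wb = kg·m²·s⁻²·A⁻¹.
So Wb² = kg²·m⁴·s⁻⁴·A⁻².
H = kg·m²·s⁻²·A⁻².
So H⁻¹ = kg⁻¹·m⁻²·s²·A².
Combining: Wb²·H⁻¹ = (kg²·m⁴·s⁻⁴·A⁻²) · (kg⁻¹·m⁻²·s²·A²) = kg·m²·s⁻².
kg·m²·s⁻² is the base-SI form of the joule.

J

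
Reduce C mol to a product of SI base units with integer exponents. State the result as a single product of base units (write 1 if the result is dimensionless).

s·A·mol

C = A·s = s·A (charge = current × time).
Combining: C·mol = (s·A) · mol = s·A·mol.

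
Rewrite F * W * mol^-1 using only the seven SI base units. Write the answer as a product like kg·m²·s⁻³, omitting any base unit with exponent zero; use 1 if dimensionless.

s·A²·mol⁻¹

F = C/V (capacitance = charge per voltage),
    = A·s/(kg·m²·s⁻³·A⁻¹) (substituting C and V),
    = kg⁻¹·m⁻²·s⁴·A².
W = J/s (power = energy per time),
    = kg·m²·s⁻³.
Combining: F·W·mol⁻¹ = (kg⁻¹·m⁻²·s⁴·A²) · (kg·m²·s⁻³) · mol⁻¹ = s·A²·mol⁻¹.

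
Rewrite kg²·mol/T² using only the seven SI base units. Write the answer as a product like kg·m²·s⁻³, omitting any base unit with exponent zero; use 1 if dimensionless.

T = kg·s⁻²·A⁻¹.
So T⁻² = kg⁻²·s⁴·A².
Combining: kg²·mol·T⁻² = kg² · mol · (kg⁻²·s⁴·A²) = s⁴·A²·mol.

s⁴·A²·mol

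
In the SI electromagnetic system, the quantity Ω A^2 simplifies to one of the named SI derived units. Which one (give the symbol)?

Ω = kg·m²·s⁻³·A⁻².
Combining: Ω·A² = (kg·m²·s⁻³·A⁻²) · A² = kg·m²·s⁻³.
kg·m²·s⁻³ is the base-SI form of the watt.

W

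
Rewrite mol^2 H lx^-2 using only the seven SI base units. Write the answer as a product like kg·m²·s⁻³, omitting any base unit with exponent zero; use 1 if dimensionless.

H = kg·m²·s⁻²·A⁻².
lx = m⁻²·cd.
So lx⁻² = m⁴·cd⁻².
Combining: mol²·H·lx⁻² = mol² · (kg·m²·s⁻²·A⁻²) · (m⁴·cd⁻²) = kg·m⁶·s⁻²·A⁻²·mol²·cd⁻².

kg·m⁶·s⁻²·A⁻²·mol²·cd⁻²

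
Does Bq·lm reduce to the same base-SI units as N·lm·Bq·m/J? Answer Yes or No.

Left side:
  Bq = 1/s = s⁻¹ (activity is decays per second).
  lm = cd·sr = cd (luminous flux; sr is dimensionless).
  Combining: Bq·lm = s⁻¹ · cd = s⁻¹·cd.
Right side:
  J = kg·m²·s⁻².
  So J⁻¹ = kg⁻¹·m⁻²·s².
  N = kg·m·s⁻².
  lm = cd.
  Bq = s⁻¹.
  Combining: J⁻¹·N·lm·Bq·m = (kg⁻¹·m⁻²·s²) · (kg·m·s⁻²) · cd · s⁻¹ · m = s⁻¹·cd.
Both reduce to s⁻¹·cd.

Yes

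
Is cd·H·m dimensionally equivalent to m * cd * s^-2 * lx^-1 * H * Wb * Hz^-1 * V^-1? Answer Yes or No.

Left side:
  H = kg·m²·s⁻²·A⁻².
  Combining: cd·H·m = cd · (kg·m²·s⁻²·A⁻²) · m = kg·m³·s⁻²·A⁻²·cd.
Right side:
  lx = lm/m² (illuminance = luminous flux per area),
      = m⁻²·cd.
  So lx⁻¹ = m²·cd⁻¹.
  H = Wb/A (inductance = flux per current),
      = kg·m²·s⁻²·A⁻².
  Wb = V·s (flux: a volt is a weber per second),
      = kg·m²·s⁻²·A⁻¹.
  Hz = 1/s = s⁻¹ (frequency is cycles per second).
  So Hz⁻¹ = s.
  V = W/A (potential = power per current),
      = kg·m²·s⁻³·A⁻¹.
  So V⁻¹ = kg⁻¹·m⁻²·s³·A.
  Combining: m·cd·s⁻²·lx⁻¹·H·Wb·Hz⁻¹·V⁻¹ = m · cd · s⁻² · (m²·cd⁻¹) · (kg·m²·s⁻²·A⁻²) · (kg·m²·s⁻²·A⁻¹) · s · (kg⁻¹·m⁻²·s³·A) = kg·m⁵·s⁻²·A⁻².
Left is kg·m³·s⁻²·A⁻²·cd; right is kg·m⁵·s⁻²·A⁻² — different.

No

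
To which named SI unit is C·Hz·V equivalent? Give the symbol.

C = A·s = s·A (charge = current × time).
Hz = 1/s = s⁻¹ (frequency is cycles per second).
V = W/A (potential = power per current),
    = kg·m²·s⁻³·A⁻¹.
Combining: C·Hz·V = (s·A) · s⁻¹ · (kg·m²·s⁻³·A⁻¹) = kg·m²·s⁻³.
kg·m²·s⁻³ is the base-SI form of the watt.

W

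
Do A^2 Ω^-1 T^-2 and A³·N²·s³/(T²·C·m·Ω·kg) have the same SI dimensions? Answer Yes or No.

Left side:
  Ω = V/A (resistance = voltage per current),
      = kg·m²·s⁻³·A⁻².
  So Ω⁻¹ = kg⁻¹·m⁻²·s³·A².
  T = Wb/m² (flux density = flux per area),
      = kg·s⁻²·A⁻¹.
  So T⁻² = kg⁻²·s⁴·A².
  Combining: A²·Ω⁻¹·T⁻² = A² · (kg⁻¹·m⁻²·s³·A²) · (kg⁻²·s⁴·A²) = kg⁻³·m⁻²·s⁷·A⁶.
Right side:
  T = Wb/m² (flux density = flux per area),
      = kg·s⁻²·A⁻¹.
  So T⁻² = kg⁻²·s⁴·A².
  N = kg·m/s² = kg·m·s⁻² (force = mass × acceleration).
  So N² = kg²·m²·s⁻⁴.
  C = A·s = s·A (charge = current × time).
  So C⁻¹ = s⁻¹·A⁻¹.
  Ω = V/A (resistance = voltage per current),
      = kg·m²·s⁻³·A⁻².
  So Ω⁻¹ = kg⁻¹·m⁻²·s³·A².
  Combining: A³·T⁻²·N²·C⁻¹·m⁻¹·s³·Ω⁻¹·kg⁻¹ = A³ · (kg⁻²·s⁴·A²) · (kg²·m²·s⁻⁴) · (s⁻¹·A⁻¹) · m⁻¹ · s³ · (kg⁻¹·m⁻²·s³·A²) · kg⁻¹ = kg⁻²·m⁻¹·s⁵·A⁶.
Left is kg⁻³·m⁻²·s⁷·A⁶; right is kg⁻²·m⁻¹·s⁵·A⁶ — different.

No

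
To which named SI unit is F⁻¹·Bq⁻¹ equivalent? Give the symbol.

F = kg⁻¹·m⁻²·s⁴·A².
So F⁻¹ = kg·m²·s⁻⁴·A⁻².
Bq = s⁻¹.
So Bq⁻¹ = s.
Combining: F⁻¹·Bq⁻¹ = (kg·m²·s⁻⁴·A⁻²) · s = kg·m²·s⁻³·A⁻².
kg·m²·s⁻³·A⁻² is the base-SI form of the ohm.

Ω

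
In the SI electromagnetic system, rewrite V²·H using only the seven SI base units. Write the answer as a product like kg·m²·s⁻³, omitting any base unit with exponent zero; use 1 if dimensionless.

V = W/A (potential = power per current),
    = kg·m²·s⁻³·A⁻¹.
So V² = kg²·m⁴·s⁻⁶·A⁻².
H = Wb/A (inductance = flux per current),
    = kg·m²·s⁻²·A⁻².
Combining: V²·H = (kg²·m⁴·s⁻⁶·A⁻²) · (kg·m²·s⁻²·A⁻²) = kg³·m⁶·s⁻⁸·A⁻⁴.

kg³·m⁶·s⁻⁸·A⁻⁴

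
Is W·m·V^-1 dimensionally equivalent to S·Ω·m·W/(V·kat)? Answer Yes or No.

No

Left side:
  W = kg·m²·s⁻³.
  V = kg·m²·s⁻³·A⁻¹.
  So V⁻¹ = kg⁻¹·m⁻²·s³·A.
  Combining: W·m·V⁻¹ = (kg·m²·s⁻³) · m · (kg⁻¹·m⁻²·s³·A) = m·A.
Right side:
  S = kg⁻¹·m⁻²·s³·A².
  Ω = kg·m²·s⁻³·A⁻².
  V = kg·m²·s⁻³·A⁻¹.
  So V⁻¹ = kg⁻¹·m⁻²·s³·A.
  kat = s⁻¹·mol.
  So kat⁻¹ = s·mol⁻¹.
  W = kg·m²·s⁻³.
  Combining: S·Ω·m·V⁻¹·kat⁻¹·W = (kg⁻¹·m⁻²·s³·A²) · (kg·m²·s⁻³·A⁻²) · m · (kg⁻¹·m⁻²·s³·A) · (s·mol⁻¹) · (kg·m²·s⁻³) = m·s·A·mol⁻¹.
Left is m·A; right is m·s·A·mol⁻¹ — different.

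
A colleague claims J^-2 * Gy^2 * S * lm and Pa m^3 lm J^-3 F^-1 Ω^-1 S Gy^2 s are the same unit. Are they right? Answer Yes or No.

Yes

Left side:
  J = kg·m²·s⁻².
  So J⁻² = kg⁻²·m⁻⁴·s⁴.
  Gy = m²·s⁻².
  So Gy² = m⁴·s⁻⁴.
  S = kg⁻¹·m⁻²·s³·A².
  lm = cd.
  Combining: J⁻²·Gy²·S·lm = (kg⁻²·m⁻⁴·s⁴) · (m⁴·s⁻⁴) · (kg⁻¹·m⁻²·s³·A²) · cd = kg⁻³·m⁻²·s³·A²·cd.
Right side:
  Pa = N/m² (pressure = force per area),
      = kg·m⁻¹·s⁻².
  lm = cd·sr = cd (luminous flux; sr is dimensionless).
  J = N·m (work = force × distance),
      = kg·m²·s⁻².
  So J⁻³ = kg⁻³·m⁻⁶·s⁶.
  F = C/V (capacitance = charge per voltage),
      = A·s/(kg·m²·s⁻³·A⁻¹) (substituting C and V),
      = kg⁻¹·m⁻²·s⁴·A².
  So F⁻¹ = kg·m²·s⁻⁴·A⁻².
  Ω = V/A (resistance = voltage per current),
      = kg·m²·s⁻³·A⁻².
  So Ω⁻¹ = kg⁻¹·m⁻²·s³·A².
  S = 1/Ω (conductance is reciprocal resistance),
      = kg⁻¹·m⁻²·s³·A².
  Gy = J/kg (absorbed dose = energy per mass),
      = m²·s⁻².
  So Gy² = m⁴·s⁻⁴.
  Combining: Pa·m³·lm·J⁻³·F⁻¹·Ω⁻¹·S·Gy²·s = (kg·m⁻¹·s⁻²) · m³ · cd · (kg⁻³·m⁻⁶·s⁶) · (kg·m²·s⁻⁴·A⁻²) · (kg⁻¹·m⁻²·s³·A²) · (kg⁻¹·m⁻²·s³·A²) · (m⁴·s⁻⁴) · s = kg⁻³·m⁻²·s³·A²·cd.
Both reduce to kg⁻³·m⁻²·s³·A²·cd.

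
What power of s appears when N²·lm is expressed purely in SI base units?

-4

N = kg·m·s⁻².
So N² = kg²·m²·s⁻⁴.
lm = cd.
Combining: N²·lm = (kg²·m²·s⁻⁴) · cd = kg²·m²·s⁻⁴·cd.
The exponent of s is -4.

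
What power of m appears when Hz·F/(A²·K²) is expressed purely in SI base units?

-2

Hz = 1/s = s⁻¹ (frequency is cycles per second).
F = C/V (capacitance = charge per voltage),
    = A·s/(kg·m²·s⁻³·A⁻¹) (substituting C and V),
    = kg⁻¹·m⁻²·s⁴·A².
Combining: A⁻²·K⁻²·Hz·F = A⁻² · K⁻² · s⁻¹ · (kg⁻¹·m⁻²·s⁴·A²) = kg⁻¹·m⁻²·s³·K⁻².
The exponent of m is -2.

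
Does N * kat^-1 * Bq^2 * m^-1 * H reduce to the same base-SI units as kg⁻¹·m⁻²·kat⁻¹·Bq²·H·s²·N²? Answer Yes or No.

Yes

Left side:
  N = kg·m·s⁻².
  kat = s⁻¹·mol.
  So kat⁻¹ = s·mol⁻¹.
  Bq = s⁻¹.
  So Bq² = s⁻².
  H = kg·m²·s⁻²·A⁻².
  Combining: N·kat⁻¹·Bq²·m⁻¹·H = (kg·m·s⁻²) · (s·mol⁻¹) · s⁻² · m⁻¹ · (kg·m²·s⁻²·A⁻²) = kg²·m²·s⁻⁵·A⁻²·mol⁻¹.
Right side:
  kat = s⁻¹·mol.
  So kat⁻¹ = s·mol⁻¹.
  Bq = s⁻¹.
  So Bq² = s⁻².
  H = kg·m²·s⁻²·A⁻².
  N = kg·m·s⁻².
  So N² = kg²·m²·s⁻⁴.
  Combining: kg⁻¹·m⁻²·kat⁻¹·Bq²·H·s²·N² = kg⁻¹ · m⁻² · (s·mol⁻¹) · s⁻² · (kg·m²·s⁻²·A⁻²) · s² · (kg²·m²·s⁻⁴) = kg²·m²·s⁻⁵·A⁻²·mol⁻¹.
Both reduce to kg²·m²·s⁻⁵·A⁻²·mol⁻¹.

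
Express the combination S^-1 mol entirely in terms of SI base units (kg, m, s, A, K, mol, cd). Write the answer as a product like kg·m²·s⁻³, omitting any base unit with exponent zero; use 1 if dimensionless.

S = kg⁻¹·m⁻²·s³·A².
So S⁻¹ = kg·m²·s⁻³·A⁻².
Combining: S⁻¹·mol = (kg·m²·s⁻³·A⁻²) · mol = kg·m²·s⁻³·A⁻²·mol.

kg·m²·s⁻³·A⁻²·mol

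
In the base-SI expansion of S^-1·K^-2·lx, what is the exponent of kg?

1

S = kg⁻¹·m⁻²·s³·A².
So S⁻¹ = kg·m²·s⁻³·A⁻².
lx = m⁻²·cd.
Combining: S⁻¹·K⁻²·lx = (kg·m²·s⁻³·A⁻²) · K⁻² · (m⁻²·cd) = kg·s⁻³·A⁻²·K⁻²·cd.
The exponent of kg is 1.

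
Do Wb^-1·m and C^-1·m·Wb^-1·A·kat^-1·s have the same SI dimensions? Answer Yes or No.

Left side:
  Wb = V·s (flux: a volt is a weber per second),
      = kg·m²·s⁻²·A⁻¹.
  So Wb⁻¹ = kg⁻¹·m⁻²·s²·A.
  Combining: Wb⁻¹·m = (kg⁻¹·m⁻²·s²·A) · m = kg⁻¹·m⁻¹·s²·A.
Right side:
  C = A·s = s·A (charge = current × time).
  So C⁻¹ = s⁻¹·A⁻¹.
  Wb = V·s (flux: a volt is a weber per second),
      = kg·m²·s⁻²·A⁻¹.
  So Wb⁻¹ = kg⁻¹·m⁻²·s²·A.
  kat = mol/s = s⁻¹·mol (catalytic activity).
  So kat⁻¹ = s·mol⁻¹.
  Combining: C⁻¹·m·Wb⁻¹·A·kat⁻¹·s = (s⁻¹·A⁻¹) · m · (kg⁻¹·m⁻²·s²·A) · A · (s·mol⁻¹) · s = kg⁻¹·m⁻¹·s³·A·mol⁻¹.
Left is kg⁻¹·m⁻¹·s²·A; right is kg⁻¹·m⁻¹·s³·A·mol⁻¹ — different.

No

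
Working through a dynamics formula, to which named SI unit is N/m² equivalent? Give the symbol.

N = kg·m/s² = kg·m·s⁻² (force = mass × acceleration).
Combining: N·m⁻² = (kg·m·s⁻²) · m⁻² = kg·m⁻¹·s⁻².
kg·m⁻¹·s⁻² is the base-SI form of the pascal.

Pa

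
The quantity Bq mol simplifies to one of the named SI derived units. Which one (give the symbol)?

kat

Bq = s⁻¹.
Combining: Bq·mol = s⁻¹ · mol = s⁻¹·mol.
s⁻¹·mol is the base-SI form of the katal.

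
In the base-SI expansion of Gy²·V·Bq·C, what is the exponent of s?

-7

Gy = J/kg (absorbed dose = energy per mass),
    = m²·s⁻².
So Gy² = m⁴·s⁻⁴.
V = W/A (potential = power per current),
    = kg·m²·s⁻³·A⁻¹.
Bq = 1/s = s⁻¹ (activity is decays per second).
C = A·s = s·A (charge = current × time).
Combining: Gy²·V·Bq·C = (m⁴·s⁻⁴) · (kg·m²·s⁻³·A⁻¹) · s⁻¹ · (s·A) = kg·m⁶·s⁻⁷.
The exponent of s is -7.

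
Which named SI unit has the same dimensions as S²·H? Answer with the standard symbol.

S = 1/Ω (conductance is reciprocal resistance),
    = kg⁻¹·m⁻²·s³·A².
So S² = kg⁻²·m⁻⁴·s⁶·A⁴.
H = Wb/A (inductance = flux per current),
    = kg·m²·s⁻²·A⁻².
Combining: S²·H = (kg⁻²·m⁻⁴·s⁶·A⁴) · (kg·m²·s⁻²·A⁻²) = kg⁻¹·m⁻²·s⁴·A².
kg⁻¹·m⁻²·s⁴·A² is the base-SI form of the farad.

F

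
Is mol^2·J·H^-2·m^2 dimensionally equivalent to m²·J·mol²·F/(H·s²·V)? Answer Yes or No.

No

Left side:
  J = N·m (work = force × distance),
      = kg·m²·s⁻².
  H = Wb/A (inductance = flux per current),
      = kg·m²·s⁻²·A⁻².
  So H⁻² = kg⁻²·m⁻⁴·s⁴·A⁴.
  Combining: mol²·J·H⁻²·m² = mol² · (kg·m²·s⁻²) · (kg⁻²·m⁻⁴·s⁴·A⁴) · m² = kg⁻¹·s²·A⁴·mol².
Right side:
  J = kg·m²·s⁻².
  F = kg⁻¹·m⁻²·s⁴·A².
  H = kg·m²·s⁻²·A⁻².
  So H⁻¹ = kg⁻¹·m⁻²·s²·A².
  V = kg·m²·s⁻³·A⁻¹.
  So V⁻¹ = kg⁻¹·m⁻²·s³·A.
  Combining: m²·J·mol²·F·H⁻¹·s⁻²·V⁻¹ = m² · (kg·m²·s⁻²) · mol² · (kg⁻¹·m⁻²·s⁴·A²) · (kg⁻¹·m⁻²·s²·A²) · s⁻² · (kg⁻¹·m⁻²·s³·A) = kg⁻²·m⁻²·s⁵·A⁵·mol².
Left is kg⁻¹·s²·A⁴·mol²; right is kg⁻²·m⁻²·s⁵·A⁵·mol² — different.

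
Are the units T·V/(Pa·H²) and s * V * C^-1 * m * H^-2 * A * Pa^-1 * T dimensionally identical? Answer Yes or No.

Left side:
  Pa = kg·m⁻¹·s⁻².
  So Pa⁻¹ = kg⁻¹·m·s².
  T = kg·s⁻²·A⁻¹.
  H = kg·m²·s⁻²·A⁻².
  So H⁻² = kg⁻²·m⁻⁴·s⁴·A⁴.
  V = kg·m²·s⁻³·A⁻¹.
  Combining: Pa⁻¹·T·H⁻²·V = (kg⁻¹·m·s²) · (kg·s⁻²·A⁻¹) · (kg⁻²·m⁻⁴·s⁴·A⁴) · (kg·m²·s⁻³·A⁻¹) = kg⁻¹·m⁻¹·s·A².
Right side:
  V = W/A (potential = power per current),
      = kg·m²·s⁻³·A⁻¹.
  C = A·s = s·A (charge = current × time).
  So C⁻¹ = s⁻¹·A⁻¹.
  H = Wb/A (inductance = flux per current),
      = kg·m²·s⁻²·A⁻².
  So H⁻² = kg⁻²·m⁻⁴·s⁴·A⁴.
  Pa = N/m² (pressure = force per area),
      = kg·m⁻¹·s⁻².
  So Pa⁻¹ = kg⁻¹·m·s².
  T = Wb/m² (flux density = flux per area),
      = kg·s⁻²·A⁻¹.
  Combining: s·V·C⁻¹·m·H⁻²·A·Pa⁻¹·T = s · (kg·m²·s⁻³·A⁻¹) · (s⁻¹·A⁻¹) · m · (kg⁻²·m⁻⁴·s⁴·A⁴) · A · (kg⁻¹·m·s²) · (kg·s⁻²·A⁻¹) = kg⁻¹·s·A².
Left is kg⁻¹·m⁻¹·s·A²; right is kg⁻¹·s·A² — different.

No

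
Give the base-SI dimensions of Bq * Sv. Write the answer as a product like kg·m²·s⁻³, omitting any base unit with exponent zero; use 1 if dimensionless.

Bq = s⁻¹.
Sv = m²·s⁻².
Combining: Bq·Sv = s⁻¹ · (m²·s⁻²) = m²·s⁻³.

m²·s⁻³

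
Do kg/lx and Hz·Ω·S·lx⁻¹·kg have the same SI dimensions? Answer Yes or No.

Left side:
  lx = m⁻²·cd.
  So lx⁻¹ = m²·cd⁻¹.
  Combining: kg·lx⁻¹ = kg · (m²·cd⁻¹) = kg·m²·cd⁻¹.
Right side:
  Hz = s⁻¹.
  Ω = kg·m²·s⁻³·A⁻².
  S = kg⁻¹·m⁻²·s³·A².
  lx = m⁻²·cd.
  So lx⁻¹ = m²·cd⁻¹.
  Combining: Hz·Ω·S·lx⁻¹·kg = s⁻¹ · (kg·m²·s⁻³·A⁻²) · (kg⁻¹·m⁻²·s³·A²) · (m²·cd⁻¹) · kg = kg·m²·s⁻¹·cd⁻¹.
Left is kg·m²·cd⁻¹; right is kg·m²·s⁻¹·cd⁻¹ — different.

No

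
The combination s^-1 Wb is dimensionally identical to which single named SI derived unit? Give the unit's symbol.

Wb = V·s (flux: a volt is a weber per second),
    = kg·m²·s⁻²·A⁻¹.
Combining: s⁻¹·Wb = s⁻¹ · (kg·m²·s⁻²·A⁻¹) = kg·m²·s⁻³·A⁻¹.
kg·m²·s⁻³·A⁻¹ is the base-SI form of the volt.

V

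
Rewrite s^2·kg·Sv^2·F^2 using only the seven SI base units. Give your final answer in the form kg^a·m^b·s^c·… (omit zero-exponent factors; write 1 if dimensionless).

Sv = m²·s⁻².
So Sv² = m⁴·s⁻⁴.
F = kg⁻¹·m⁻²·s⁴·A².
So F² = kg⁻²·m⁻⁴·s⁸·A⁴.
Combining: s²·kg·Sv²·F² = s² · kg · (m⁴·s⁻⁴) · (kg⁻²·m⁻⁴·s⁸·A⁴) = kg⁻¹·s⁶·A⁴.

kg⁻¹·s⁶·A⁴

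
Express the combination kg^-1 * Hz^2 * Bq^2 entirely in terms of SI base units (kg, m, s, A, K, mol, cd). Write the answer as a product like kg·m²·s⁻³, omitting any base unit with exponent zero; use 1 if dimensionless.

Hz = s⁻¹.
So Hz² = s⁻².
Bq = s⁻¹.
So Bq² = s⁻².
Combining: kg⁻¹·Hz²·Bq² = kg⁻¹ · s⁻² · s⁻² = kg⁻¹·s⁻⁴.

kg⁻¹·s⁻⁴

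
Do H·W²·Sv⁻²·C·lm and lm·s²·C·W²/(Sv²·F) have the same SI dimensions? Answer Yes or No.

Left side:
  H = kg·m²·s⁻²·A⁻².
  W = kg·m²·s⁻³.
  So W² = kg²·m⁴·s⁻⁶.
  Sv = m²·s⁻².
  So Sv⁻² = m⁻⁴·s⁴.
  C = s·A.
  lm = cd.
  Combining: H·W²·Sv⁻²·C·lm = (kg·m²·s⁻²·A⁻²) · (kg²·m⁴·s⁻⁶) · (m⁻⁴·s⁴) · (s·A) · cd = kg³·m²·s⁻³·A⁻¹·cd.
Right side:
  lm = cd·sr = cd (luminous flux; sr is dimensionless).
  C = A·s = s·A (charge = current × time).
  W = J/s (power = energy per time),
      = kg·m²·s⁻³.
  So W² = kg²·m⁴·s⁻⁶.
  Sv = J/kg (equivalent dose = energy per mass),
      = m²·s⁻².
  So Sv⁻² = m⁻⁴·s⁴.
  F = C/V (capacitance = charge per voltage),
      = A·s/(kg·m²·s⁻³·A⁻¹) (substituting C and V),
      = kg⁻¹·m⁻²·s⁴·A².
  So F⁻¹ = kg·m²·s⁻⁴·A⁻².
  Combining: lm·s²·C·W²·Sv⁻²·F⁻¹ = cd · s² · (s·A) · (kg²·m⁴·s⁻⁶) · (m⁻⁴·s⁴) · (kg·m²·s⁻⁴·A⁻²) = kg³·m²·s⁻³·A⁻¹·cd.
Both reduce to kg³·m²·s⁻³·A⁻¹·cd.

Yes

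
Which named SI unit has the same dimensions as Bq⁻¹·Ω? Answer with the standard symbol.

H

Bq = 1/s = s⁻¹ (activity is decays per second).
So Bq⁻¹ = s.
Ω = V/A (resistance = voltage per current),
    = kg·m²·s⁻³·A⁻².
Combining: Bq⁻¹·Ω = s · (kg·m²·s⁻³·A⁻²) = kg·m²·s⁻²·A⁻².
kg·m²·s⁻²·A⁻² is the base-SI form of the henry.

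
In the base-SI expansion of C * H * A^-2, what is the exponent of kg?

1

C = A·s = s·A (charge = current × time).
H = Wb/A (inductance = flux per current),
    = kg·m²·s⁻²·A⁻².
Combining: C·H·A⁻² = (s·A) · (kg·m²·s⁻²·A⁻²) · A⁻² = kg·m²·s⁻¹·A⁻³.
The exponent of kg is 1.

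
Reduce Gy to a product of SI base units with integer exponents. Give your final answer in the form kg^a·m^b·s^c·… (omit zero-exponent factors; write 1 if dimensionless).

m²·s⁻²

Gy = J/kg (absorbed dose = energy per mass),
    = m²·s⁻².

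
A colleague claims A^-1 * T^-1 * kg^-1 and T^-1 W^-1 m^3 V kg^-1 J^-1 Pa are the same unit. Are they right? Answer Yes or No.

Yes

Left side:
  T = Wb/m² (flux density = flux per area),
      = kg·s⁻²·A⁻¹.
  So T⁻¹ = kg⁻¹·s²·A.
  Combining: A⁻¹·T⁻¹·kg⁻¹ = A⁻¹ · (kg⁻¹·s²·A) · kg⁻¹ = kg⁻²·s².
Right side:
  T = Wb/m² (flux density = flux per area),
      = kg·s⁻²·A⁻¹.
  So T⁻¹ = kg⁻¹·s²·A.
  W = J/s (power = energy per time),
      = kg·m²·s⁻³.
  So W⁻¹ = kg⁻¹·m⁻²·s³.
  V = W/A (potential = power per current),
      = kg·m²·s⁻³·A⁻¹.
  J = N·m (work = force × distance),
      = kg·m²·s⁻².
  So J⁻¹ = kg⁻¹·m⁻²·s².
  Pa = N/m² (pressure = force per area),
      = kg·m⁻¹·s⁻².
  Combining: T⁻¹·W⁻¹·m³·V·kg⁻¹·J⁻¹·Pa = (kg⁻¹·s²·A) · (kg⁻¹·m⁻²·s³) · m³ · (kg·m²·s⁻³·A⁻¹) · kg⁻¹ · (kg⁻¹·m⁻²·s²) · (kg·m⁻¹·s⁻²) = kg⁻²·s².
Both reduce to kg⁻²·s².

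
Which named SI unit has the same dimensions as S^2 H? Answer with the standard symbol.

S = 1/Ω (conductance is reciprocal resistance),
    = kg⁻¹·m⁻²·s³·A².
So S² = kg⁻²·m⁻⁴·s⁶·A⁴.
H = Wb/A (inductance = flux per current),
    = kg·m²·s⁻²·A⁻².
Combining: S²·H = (kg⁻²·m⁻⁴·s⁶·A⁴) · (kg·m²·s⁻²·A⁻²) = kg⁻¹·m⁻²·s⁴·A².
kg⁻¹·m⁻²·s⁴·A² is the base-SI form of the farad.

F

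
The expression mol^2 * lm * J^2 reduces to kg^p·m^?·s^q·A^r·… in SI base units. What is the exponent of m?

lm = cd·sr = cd (luminous flux; sr is dimensionless).
J = N·m (work = force × distance),
    = kg·m²·s⁻².
So J² = kg²·m⁴·s⁻⁴.
Combining: mol²·lm·J² = mol² · cd · (kg²·m⁴·s⁻⁴) = kg²·m⁴·s⁻⁴·mol²·cd.
The exponent of m is 4.

4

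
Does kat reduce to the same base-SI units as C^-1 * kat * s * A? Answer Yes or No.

Yes

Left side:
  kat = mol/s = s⁻¹·mol (catalytic activity).
Right side:
  C = A·s = s·A (charge = current × time).
  So C⁻¹ = s⁻¹·A⁻¹.
  kat = mol/s = s⁻¹·mol (catalytic activity).
  Combining: C⁻¹·kat·s·A = (s⁻¹·A⁻¹) · (s⁻¹·mol) · s · A = s⁻¹·mol.
Both reduce to s⁻¹·mol.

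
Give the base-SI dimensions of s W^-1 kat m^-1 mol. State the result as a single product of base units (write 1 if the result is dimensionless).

W = J/s (power = energy per time),
    = kg·m²·s⁻³.
So W⁻¹ = kg⁻¹·m⁻²·s³.
kat = mol/s = s⁻¹·mol (catalytic activity).
Combining: s·W⁻¹·kat·m⁻¹·mol = s · (kg⁻¹·m⁻²·s³) · (s⁻¹·mol) · m⁻¹ · mol = kg⁻¹·m⁻³·s³·mol².

kg⁻¹·m⁻³·s³·mol²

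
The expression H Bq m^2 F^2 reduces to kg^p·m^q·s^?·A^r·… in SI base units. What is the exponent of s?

5

H = Wb/A (inductance = flux per current),
    = kg·m²·s⁻²·A⁻².
Bq = 1/s = s⁻¹ (activity is decays per second).
F = C/V (capacitance = charge per voltage),
    = A·s/(kg·m²·s⁻³·A⁻¹) (substituting C and V),
    = kg⁻¹·m⁻²·s⁴·A².
So F² = kg⁻²·m⁻⁴·s⁸·A⁴.
Combining: H·Bq·m²·F² = (kg·m²·s⁻²·A⁻²) · s⁻¹ · m² · (kg⁻²·m⁻⁴·s⁸·A⁴) = kg⁻¹·s⁵·A².
The exponent of s is 5.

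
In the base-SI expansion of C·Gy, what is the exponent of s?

C = s·A.
Gy = m²·s⁻².
Combining: C·Gy = (s·A) · (m²·s⁻²) = m²·s⁻¹·A.
The exponent of s is -1.

-1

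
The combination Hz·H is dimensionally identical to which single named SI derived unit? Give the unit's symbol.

Ω

Hz = 1/s = s⁻¹ (frequency is cycles per second).
H = Wb/A (inductance = flux per current),
    = kg·m²·s⁻²·A⁻².
Combining: Hz·H = s⁻¹ · (kg·m²·s⁻²·A⁻²) = kg·m²·s⁻³·A⁻².
kg·m²·s⁻³·A⁻² is the base-SI form of the ohm.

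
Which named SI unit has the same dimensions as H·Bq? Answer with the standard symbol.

Ω

H = Wb/A (inductance = flux per current),
    = kg·m²·s⁻²·A⁻².
Bq = 1/s = s⁻¹ (activity is decays per second).
Combining: H·Bq = (kg·m²·s⁻²·A⁻²) · s⁻¹ = kg·m²·s⁻³·A⁻².
kg·m²·s⁻³·A⁻² is the base-SI form of the ohm.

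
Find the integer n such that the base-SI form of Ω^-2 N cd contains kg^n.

Ω = V/A (resistance = voltage per current),
    = kg·m²·s⁻³·A⁻².
So Ω⁻² = kg⁻²·m⁻⁴·s⁶·A⁴.
N = kg·m/s² = kg·m·s⁻² (force = mass × acceleration).
Combining: Ω⁻²·N·cd = (kg⁻²·m⁻⁴·s⁶·A⁴) · (kg·m·s⁻²) · cd = kg⁻¹·m⁻³·s⁴·A⁴·cd.
The exponent of kg is -1.

-1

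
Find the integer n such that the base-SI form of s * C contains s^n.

C = A·s = s·A (charge = current × time).
Combining: s·C = s · (s·A) = s²·A.
The exponent of s is 2.

2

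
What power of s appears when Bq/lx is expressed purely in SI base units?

Bq = 1/s = s⁻¹ (activity is decays per second).
lx = lm/m² (illuminance = luminous flux per area),
    = m⁻²·cd.
So lx⁻¹ = m²·cd⁻¹.
Combining: Bq·lx⁻¹ = s⁻¹ · (m²·cd⁻¹) = m²·s⁻¹·cd⁻¹.
The exponent of s is -1.

-1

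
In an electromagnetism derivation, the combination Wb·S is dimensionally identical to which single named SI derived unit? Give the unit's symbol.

Wb = kg·m²·s⁻²·A⁻¹.
S = kg⁻¹·m⁻²·s³·A².
Combining: Wb·S = (kg·m²·s⁻²·A⁻¹) · (kg⁻¹·m⁻²·s³·A²) = s·A.
s·A is the base-SI form of the coulomb.

C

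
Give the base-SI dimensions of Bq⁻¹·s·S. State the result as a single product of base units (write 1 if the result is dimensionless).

Bq = 1/s = s⁻¹ (activity is decays per second).
So Bq⁻¹ = s.
S = 1/Ω (conductance is reciprocal resistance),
    = kg⁻¹·m⁻²·s³·A².
Combining: Bq⁻¹·s·S = s · s · (kg⁻¹·m⁻²·s³·A²) = kg⁻¹·m⁻²·s⁵·A².

kg⁻¹·m⁻²·s⁵·A²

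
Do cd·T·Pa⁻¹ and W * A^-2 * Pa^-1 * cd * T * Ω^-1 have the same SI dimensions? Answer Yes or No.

Yes

Left side:
  T = Wb/m² (flux density = flux per area),
      = kg·s⁻²·A⁻¹.
  Pa = N/m² (pressure = force per area),
      = kg·m⁻¹·s⁻².
  So Pa⁻¹ = kg⁻¹·m·s².
  Combining: cd·T·Pa⁻¹ = cd · (kg·s⁻²·A⁻¹) · (kg⁻¹·m·s²) = m·A⁻¹·cd.
Right side:
  W = J/s (power = energy per time),
      = kg·m²·s⁻³.
  Pa = N/m² (pressure = force per area),
      = kg·m⁻¹·s⁻².
  So Pa⁻¹ = kg⁻¹·m·s².
  T = Wb/m² (flux density = flux per area),
      = kg·s⁻²·A⁻¹.
  Ω = V/A (resistance = voltage per current),
      = kg·m²·s⁻³·A⁻².
  So Ω⁻¹ = kg⁻¹·m⁻²·s³·A².
  Combining: W·A⁻²·Pa⁻¹·cd·T·Ω⁻¹ = (kg·m²·s⁻³) · A⁻² · (kg⁻¹·m·s²) · cd · (kg·s⁻²·A⁻¹) · (kg⁻¹·m⁻²·s³·A²) = m·A⁻¹·cd.
Both reduce to m·A⁻¹·cd.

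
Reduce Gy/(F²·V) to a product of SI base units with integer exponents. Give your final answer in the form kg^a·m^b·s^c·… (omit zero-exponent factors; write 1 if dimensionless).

F = kg⁻¹·m⁻²·s⁴·A².
So F⁻² = kg²·m⁴·s⁻⁸·A⁻⁴.
V = kg·m²·s⁻³·A⁻¹.
So V⁻¹ = kg⁻¹·m⁻²·s³·A.
Gy = m²·s⁻².
Combining: F⁻²·V⁻¹·Gy = (kg²·m⁴·s⁻⁸·A⁻⁴) · (kg⁻¹·m⁻²·s³·A) · (m²·s⁻²) = kg·m⁴·s⁻⁷·A⁻³.

kg·m⁴·s⁻⁷·A⁻³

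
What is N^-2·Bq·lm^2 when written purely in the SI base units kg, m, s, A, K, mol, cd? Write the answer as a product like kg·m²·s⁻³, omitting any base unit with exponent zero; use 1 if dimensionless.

N = kg·m/s² = kg·m·s⁻² (force = mass × acceleration).
So N⁻² = kg⁻²·m⁻²·s⁴.
Bq = 1/s = s⁻¹ (activity is decays per second).
lm = cd·sr = cd (luminous flux; sr is dimensionless).
So lm² = cd².
Combining: N⁻²·Bq·lm² = (kg⁻²·m⁻²·s⁴) · s⁻¹ · cd² = kg⁻²·m⁻²·s³·cd².

kg⁻²·m⁻²·s³·cd²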